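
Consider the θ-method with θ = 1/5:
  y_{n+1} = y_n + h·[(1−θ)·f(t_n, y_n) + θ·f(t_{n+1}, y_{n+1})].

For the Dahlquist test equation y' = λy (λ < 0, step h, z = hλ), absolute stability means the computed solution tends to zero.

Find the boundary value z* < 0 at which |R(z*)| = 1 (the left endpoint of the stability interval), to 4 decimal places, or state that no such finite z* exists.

z* = -3.3333.

On y'=λy, z=hλ:
  y_{n+1} = y_n + z·[4/5·y_n + 1/5·y_{n+1}] ⇒ (1 − 1/5z)y_{n+1} = (1 + 4/5z)y_n
  ⇒ R(z) = (1 + 4/5z)/(1 − 1/5z).

Find x<0 with |R(x)|<1.
x=-0.3: |R|=0.7170
R=−1: 1+4/5x = −1+1/5x ⇒ -3/5x=2 ⇒ x=2/(-3/5)=-3.3333
Confirm numerically:
  x=-2.679: |R|=0.74437 <1
  x=-2.242: |R|=0.54791 <1
  x=-2.036: |R|=0.44684 <1
  x=-3.758: |R|=1.14547 >1
  x=-3.757: |R|=1.14514 >1
  x=-3.425: |R|=1.03264 >1
Stable set (-3.3333, 0).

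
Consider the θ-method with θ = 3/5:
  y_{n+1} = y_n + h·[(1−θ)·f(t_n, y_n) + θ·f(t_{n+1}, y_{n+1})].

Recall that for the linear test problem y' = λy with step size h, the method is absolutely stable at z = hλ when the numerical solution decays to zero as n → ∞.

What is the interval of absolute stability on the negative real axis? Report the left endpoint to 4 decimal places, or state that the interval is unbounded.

With y'=λy (z=hλ):
  y_{n+1} = y_n + z·[2/5·y_n + 3/5·y_{n+1}] ⇒ (1 − 3/5z)y_{n+1} = (1 + 2/5z)y_n
  ⇒ R(z) = (1 + 2/5z)/(1 − 3/5z).

Solve |R(x)|<1 on ℝ⁻.
x=-0.57: |R|=0.5753
x=-2: |R|=0.0909
x=-10: |R|=0.4286
x=-100: |R|=0.6393
θ=3/5≥1/2 ⇒ |1+2/5x|<|1−3/5x| ∀x<0 ⇒ unbounded interval.

interval (−∞, 0).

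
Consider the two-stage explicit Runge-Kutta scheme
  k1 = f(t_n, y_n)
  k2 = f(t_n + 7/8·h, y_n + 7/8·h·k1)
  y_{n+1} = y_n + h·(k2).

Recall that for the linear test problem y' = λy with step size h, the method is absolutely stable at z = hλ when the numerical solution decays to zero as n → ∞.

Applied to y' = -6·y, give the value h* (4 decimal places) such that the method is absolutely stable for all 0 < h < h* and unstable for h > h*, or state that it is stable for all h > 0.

Set f=λy, z=hλ:
  k1=λy_n ⇒ h·k1=z·y_n;  k2=λ(1+7/8z)y_n ⇒ h·k2=z(1+7/8z)y_n
  y_{n+1}/y_n = 1 + z(1+7/8z) = 1 + z + 7/8z²
  so R(z) = 1 + z + 7/8z².

Need |R(x)|<1, x<0.
x=-1.75: |R|=1.9297
R=1: x+7/8x²=0 ⇒ x=−8/7=-1.1429; min R=1−1/(4·7/8)=0.7143>−1
Confirm numerically:
  x=-1.122: |R|=0.97952 <1
  x=-0.761: |R|=0.74573 <1
  x=-0.641: |R|=0.71852 <1
  x=-1.677: |R|=1.78379 >1
  x=-1.601: |R|=1.64180 >1
  x=-1.562: |R|=1.57286 >1
Stable set (-1.1429, 0).

(-1.1429,0); λ=-6 ⇒ h* = (8/7)/6 = 0.1905.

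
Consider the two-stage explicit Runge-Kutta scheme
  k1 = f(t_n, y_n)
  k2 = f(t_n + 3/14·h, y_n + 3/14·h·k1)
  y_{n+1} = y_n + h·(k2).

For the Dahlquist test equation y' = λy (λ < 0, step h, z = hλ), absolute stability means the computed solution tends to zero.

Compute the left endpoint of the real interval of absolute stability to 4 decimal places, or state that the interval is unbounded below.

left endpoint -4.6667.

With y'=λy (z=hλ):
  k1=λy_n ⇒ h·k1=z·y_n;  k2=λ(1+3/14z)y_n ⇒ h·k2=z(1+3/14z)y_n
  y_{n+1}/y_n = 1 + z(1+3/14z) = 1 + z + 3/14z²
  so R(z) = 1 + z + 3/14z².

Solve |R(x)|<1 on ℝ⁻.
x=-0.86: |R|=0.2985
R=1: x+3/14x²=0 ⇒ x=−14/3=-4.6667; min R=1−1/(4·3/14)=-0.1667>−1
Confirm numerically:
  x=-3.604: |R|=0.17932 <1
  x=-3.017: |R|=0.06651 <1
  x=-2.955: |R|=0.08385 <1
  x=-2.534: |R|=0.15804 <1
  x=-5.161: |R|=1.54670 >1
  x=-5.018: |R|=1.37778 >1
Interval (-4.6667, 0).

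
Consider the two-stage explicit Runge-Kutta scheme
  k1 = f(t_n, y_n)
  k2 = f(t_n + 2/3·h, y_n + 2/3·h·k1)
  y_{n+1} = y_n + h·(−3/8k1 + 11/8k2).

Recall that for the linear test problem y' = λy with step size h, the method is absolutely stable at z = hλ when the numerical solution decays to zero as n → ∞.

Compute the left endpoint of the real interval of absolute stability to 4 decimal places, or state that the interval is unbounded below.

z* = -1.0909.

With y'=λy (z=hλ):
  k1=λy_n ⇒ h·k1=z·y_n;  k2=λ(1+2/3z)y_n ⇒ h·k2=z(1+2/3z)y_n
  y_{n+1}/y_n = 1 − 3/8z + 11/8z(1+2/3z) = 1 + z + 11/12z²
  Hence R(z) = 1 + z + 11/12z².

Boundary: |R(x)|=1, x<0.
x=-1.19: |R|=1.1081
R=1: x+11/12x²=0 ⇒ x=−12/11=-1.0909; min R=1−1/(4·11/12)=0.7273>−1
Confirm numerically:
  x=-1.036: |R|=0.94785 <1
  x=-1.004: |R|=0.92001 <1
  x=-0.932: |R|=0.86424 <1
  x=-0.696: |R|=0.74805 <1
  x=-1.628: |R|=1.80152 >1
  x=-1.297: |R|=1.24502 >1
  x=-1.152: |R|=1.06451 >1
Interval (-1.0909, 0).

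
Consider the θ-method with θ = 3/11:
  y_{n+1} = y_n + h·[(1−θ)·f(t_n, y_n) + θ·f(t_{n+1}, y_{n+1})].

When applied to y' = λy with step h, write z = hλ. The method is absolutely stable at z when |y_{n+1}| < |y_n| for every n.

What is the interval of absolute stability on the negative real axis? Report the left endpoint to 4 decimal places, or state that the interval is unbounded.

(-4.4000, 0).

Test eqn y'=λy, z=hλ:
  y_{n+1} = y_n + z·[8/11·y_n + 3/11·y_{n+1}] ⇒ (1 − 3/11z)y_{n+1} = (1 + 8/11z)y_n
  R(z) = (1 + 8/11z)/(1 − 3/11z).

Find x<0 with |R(x)|<1.
x=-1.56: |R|=0.0944
R=−1: 1+8/11x = −1+3/11x ⇒ -5/11x=2 ⇒ x=2/(-5/11)=-4.4000
Confirm numerically:
  x=-3.592: |R|=0.81447 <1
  x=-3.366: |R|=0.75495 <1
  x=-3.268: |R|=0.72794 <1
  x=-3.239: |R|=0.71980 <1
  x=-4.986: |R|=1.11287 >1
  x=-4.853: |R|=1.08862 >1
  x=-4.476: |R|=1.01556 >1
Interval (-4.4000, 0).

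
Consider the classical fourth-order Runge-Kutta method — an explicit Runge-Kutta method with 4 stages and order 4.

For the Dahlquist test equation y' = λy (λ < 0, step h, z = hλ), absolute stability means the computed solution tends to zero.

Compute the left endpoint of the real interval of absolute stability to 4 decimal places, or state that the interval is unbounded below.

Test eqn y'=λy, z=hλ:
  order 4, 4-stage ⇒ R(z)=1+z+z^2/2+z^3/6+z^4/24
  (e.g. R(-1.65)=0.27140, |R|=0.27140)

Need |R(x)|<1, x<0.
x=-1.65: |R|=0.2714
|R(-1.49)|=0.2741 |R(-0.8)|=0.4517 |R(-0.78)|=0.4605
Bisect:
  x_lo=-3.3886 |R|=2.3616  x_hi=-0.2760 |R|=0.7589
  mid=-1.83229 |R|=0.29074 →hi
  mid=-2.61046 |R|=0.76685 →hi
  mid=-2.99954 |R|=1.37408 →lo
  mid=-2.80500 |R|=1.03012 →lo
  mid=-2.70773 |R|=0.88922 →hi
  mid=-2.75637 |R|=0.95725 →hi
  mid=-2.78068 |R|=0.99307 →hi
  mid=-2.79284 |R|=1.01144 →lo
  mid=-2.78676 |R|=1.00222 →lo
  mid=-2.78372 |R|=0.99763 →hi
  ...
  [-2.78543,-2.78524] ⇒ x*=-2.7853
Stable set (-2.7853, 0).

left endpoint -2.7853.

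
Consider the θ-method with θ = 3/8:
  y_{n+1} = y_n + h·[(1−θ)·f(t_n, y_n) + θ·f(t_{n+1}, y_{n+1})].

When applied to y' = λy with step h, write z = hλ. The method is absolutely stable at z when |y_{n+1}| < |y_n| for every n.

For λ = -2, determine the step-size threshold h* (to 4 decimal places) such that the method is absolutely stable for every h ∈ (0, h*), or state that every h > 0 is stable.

(-8.0000,0); λ=-2 ⇒ h* = (8)/2 = 4.0000.

On y'=λy, z=hλ:
  y_{n+1} = y_n + z·[5/8·y_n + 3/8·y_{n+1}] ⇒ (1 − 3/8z)y_{n+1} = (1 + 5/8z)y_n
  so R(z) = (1 + 5/8z)/(1 − 3/8z).

Need |R(x)|<1, x<0.
x=-1.77: |R|=0.0639
R=−1: 1+5/8x = −1+3/8x ⇒ -1/4x=2 ⇒ x=2/(-1/4)=-8.0000
Confirm numerically:
  x=-7.751: |R|=0.98407 <1
  x=-6.698: |R|=0.90731 <1
  x=-4.473: |R|=0.67067 <1
  x=-8.408: |R|=1.02456 >1
  x=-8.225: |R|=1.01377 >1
  x=-8.158: |R|=1.00973 >1
Interval (-8.0000, 0).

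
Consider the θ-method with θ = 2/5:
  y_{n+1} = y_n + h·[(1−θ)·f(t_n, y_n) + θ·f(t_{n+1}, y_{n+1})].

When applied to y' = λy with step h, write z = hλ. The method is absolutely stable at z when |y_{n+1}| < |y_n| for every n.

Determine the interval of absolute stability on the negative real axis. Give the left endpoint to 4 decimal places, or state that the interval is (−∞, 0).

Test eqn y'=λy, z=hλ:
  y_{n+1} = y_n + z·[3/5·y_n + 2/5·y_{n+1}] ⇒ (1 − 2/5z)y_{n+1} = (1 + 3/5z)y_n
  R(z) = (1 + 3/5z)/(1 − 2/5z).

Solve |R(x)|<1 on ℝ⁻.
x=-1.51: |R|=0.0586
R=−1: 1+3/5x = −1+2/5x ⇒ -1/5x=2 ⇒ x=2/(-1/5)=-10.0000
Confirm numerically:
  x=-9.934: |R|=0.99735 <1
  x=-8.708: |R|=0.94236 <1
  x=-5.122: |R|=0.68001 <1
  x=-10.516: |R|=1.01982 >1
  x=-10.453: |R|=1.01749 >1
Interval (-10.0000, 0).

z∈(-10.0000,0).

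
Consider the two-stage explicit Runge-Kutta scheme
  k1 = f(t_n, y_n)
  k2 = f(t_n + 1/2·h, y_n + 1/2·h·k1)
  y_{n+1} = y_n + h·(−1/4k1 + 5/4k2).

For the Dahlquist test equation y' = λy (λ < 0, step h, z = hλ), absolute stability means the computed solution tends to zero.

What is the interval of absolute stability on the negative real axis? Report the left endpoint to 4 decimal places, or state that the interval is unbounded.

(-1.6000, 0).

Set f=λy, z=hλ:
  k1=λy_n ⇒ h·k1=z·y_n;  k2=λ(1+1/2z)y_n ⇒ h·k2=z(1+1/2z)y_n
  y_{n+1}/y_n = 1 − 1/4z + 5/4z(1+1/2z) = 1 + z + 5/8z²
  ⇒ R(z) = 1 + z + 5/8z².

Find x<0 with |R(x)|<1.
x=-1.58: |R|=0.9803
R=1: x+5/8x²=0 ⇒ x=−8/5=-1.6000; min R=1−1/(4·5/8)=0.6000>−1
Confirm numerically:
  x=-1.470: |R|=0.88056 <1
  x=-1.384: |R|=0.81316 <1
  x=-1.311: |R|=0.76320 <1
  x=-1.262: |R|=0.73340 <1
  x=-2.183: |R|=1.79543 >1
  x=-2.058: |R|=1.58910 >1
  x=-1.923: |R|=1.38821 >1
So |R|<1 on (-1.6000, 0).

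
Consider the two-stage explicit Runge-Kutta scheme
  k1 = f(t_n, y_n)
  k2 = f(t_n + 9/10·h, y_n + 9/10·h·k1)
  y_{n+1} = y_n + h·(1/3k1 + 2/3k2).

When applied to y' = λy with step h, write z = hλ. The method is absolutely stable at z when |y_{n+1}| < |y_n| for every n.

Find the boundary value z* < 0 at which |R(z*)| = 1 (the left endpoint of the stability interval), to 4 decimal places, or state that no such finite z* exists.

left endpoint -1.6667.

Set f=λy, z=hλ:
  k1=λy_n ⇒ h·k1=z·y_n;  k2=λ(1+9/10z)y_n ⇒ h·k2=z(1+9/10z)y_n
  y_{n+1}/y_n = 1 + 1/3z + 2/3z(1+9/10z) = 1 + z + 3/5z²
  so R(z) = 1 + z + 3/5z².

Solve |R(x)|<1 on ℝ⁻.
x=-1.25: |R|=0.6875
R=1: x+3/5x²=0 ⇒ x=−5/3=-1.6667; min R=1−1/(4·3/5)=0.5833>−1
Confirm numerically:
  x=-1.619: |R|=0.95370 <1
  x=-1.337: |R|=0.73554 <1
  x=-1.050: |R|=0.61150 <1
  x=-2.246: |R|=1.78071 >1
  x=-1.992: |R|=1.38884 >1
  x=-1.740: |R|=1.07656 >1
Stable set (-1.6667, 0).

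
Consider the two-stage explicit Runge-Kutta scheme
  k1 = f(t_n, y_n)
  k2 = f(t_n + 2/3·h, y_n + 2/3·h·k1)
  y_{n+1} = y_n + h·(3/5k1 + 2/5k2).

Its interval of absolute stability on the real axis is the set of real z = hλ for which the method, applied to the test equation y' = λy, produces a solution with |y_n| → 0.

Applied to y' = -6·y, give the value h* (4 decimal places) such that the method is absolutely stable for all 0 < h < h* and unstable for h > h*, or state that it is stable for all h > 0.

Test eqn y'=λy, z=hλ:
  k1=λy_n ⇒ h·k1=z·y_n;  k2=λ(1+2/3z)y_n ⇒ h·k2=z(1+2/3z)y_n
  y_{n+1}/y_n = 1 + 3/5z + 2/5z(1+2/3z) = 1 + z + 4/15z²
  so R(z) = 1 + z + 4/15z².

Solve |R(x)|<1 on ℝ⁻.
x=-1.1: |R|=0.2227
R=1: x+4/15x²=0 ⇒ x=−15/4=-3.7500; min R=1−1/(4·4/15)=0.0625>−1
Confirm numerically:
  x=-3.494: |R|=0.76148 <1
  x=-2.304: |R|=0.11158 <1
  x=-2.221: |R|=0.09442 <1
  x=-3.878: |R|=1.13237 >1
  x=-3.831: |R|=1.08275 >1
Stable set (-3.7500, 0).

(-3.7500,0); λ=-6 ⇒ h* = (15/4)/6 = 0.6250.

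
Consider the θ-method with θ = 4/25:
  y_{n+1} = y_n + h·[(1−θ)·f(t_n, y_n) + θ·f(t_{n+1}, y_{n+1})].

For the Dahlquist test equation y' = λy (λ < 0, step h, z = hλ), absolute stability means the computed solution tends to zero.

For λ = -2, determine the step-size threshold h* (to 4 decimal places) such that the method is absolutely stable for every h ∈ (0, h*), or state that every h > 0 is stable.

(-2.9412,0); λ=-2 ⇒ h* = (50/17)/2 = 1.4706.

With y'=λy (z=hλ):
  y_{n+1} = y_n + z·[21/25·y_n + 4/25·y_{n+1}] ⇒ (1 − 4/25z)y_{n+1} = (1 + 21/25z)y_n
  R(z) = (1 + 21/25z)/(1 − 4/25z).

Find x<0 with |R(x)|<1.
x=-0.34: |R|=0.6775
R=−1: 1+21/25x = −1+4/25x ⇒ -17/25x=2 ⇒ x=2/(-17/25)=-2.9412
Confirm numerically:
  x=-2.835: |R|=0.95033 <1
  x=-2.293: |R|=0.67754 <1
  x=-2.206: |R|=0.63050 <1
  x=-1.315: |R|=0.08642 <1
  x=-3.531: |R|=1.25629 >1
  x=-3.042: |R|=1.04611 >1
  x=-3.000: |R|=1.02703 >1
So |R|<1 on (-2.9412, 0).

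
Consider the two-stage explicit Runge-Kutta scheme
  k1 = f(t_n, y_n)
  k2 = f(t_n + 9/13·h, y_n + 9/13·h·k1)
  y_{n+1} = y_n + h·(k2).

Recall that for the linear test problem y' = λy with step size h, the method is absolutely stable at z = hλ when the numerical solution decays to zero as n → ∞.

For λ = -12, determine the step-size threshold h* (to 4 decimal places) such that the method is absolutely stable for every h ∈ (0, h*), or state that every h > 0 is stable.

Test eqn y'=λy, z=hλ:
  k1=λy_n ⇒ h·k1=z·y_n;  k2=λ(1+9/13z)y_n ⇒ h·k2=z(1+9/13z)y_n
  y_{n+1}/y_n = 1 + z(1+9/13z) = 1 + z + 9/13z²
  R(z) = 1 + z + 9/13z².

Solve |R(x)|<1 on ℝ⁻.
x=-1.73: |R|=1.3420
R=1: x+9/13x²=0 ⇒ x=−13/9=-1.4444; min R=1−1/(4·9/13)=0.6389>−1
Confirm numerically:
  x=-1.187: |R|=0.78844 <1
  x=-1.097: |R|=0.73613 <1
  x=-0.857: |R|=0.65146 <1
  x=-0.836: |R|=0.64785 <1
  x=-2.037: |R|=1.83564 >1
  x=-1.891: |R|=1.58461 >1
So |R|<1 on (-1.4444, 0).

(-1.4444,0); λ=-12 ⇒ h* = (13/9)/12 = 0.1204.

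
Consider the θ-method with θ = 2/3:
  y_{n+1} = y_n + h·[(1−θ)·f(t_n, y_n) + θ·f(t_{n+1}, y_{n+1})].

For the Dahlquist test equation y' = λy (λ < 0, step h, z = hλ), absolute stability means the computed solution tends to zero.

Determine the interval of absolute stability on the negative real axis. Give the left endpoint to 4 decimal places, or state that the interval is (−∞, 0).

Set f=λy, z=hλ:
  y_{n+1} = y_n + z·[1/3·y_n + 2/3·y_{n+1}] ⇒ (1 − 2/3z)y_{n+1} = (1 + 1/3z)y_n
  ⇒ R(z) = (1 + 1/3z)/(1 − 2/3z).

Boundary: |R(x)|=1, x<0.
x=-0.89: |R|=0.4414
x=-2: |R|=0.1429
x=-10: |R|=0.3043
x=-100: |R|=0.4778
θ=2/3≥1/2 ⇒ |1+1/3x|<|1−2/3x| ∀x<0 ⇒ unbounded interval.

interval (−∞, 0).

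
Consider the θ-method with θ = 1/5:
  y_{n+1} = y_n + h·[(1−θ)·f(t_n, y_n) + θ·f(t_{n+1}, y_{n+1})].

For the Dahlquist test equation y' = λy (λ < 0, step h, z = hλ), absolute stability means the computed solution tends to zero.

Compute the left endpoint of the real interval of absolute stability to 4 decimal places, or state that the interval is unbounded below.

With y'=λy (z=hλ):
  y_{n+1} = y_n + z·[4/5·y_n + 1/5·y_{n+1}] ⇒ (1 − 1/5z)y_{n+1} = (1 + 4/5z)y_n
  Hence R(z) = (1 + 4/5z)/(1 − 1/5z).

Find x<0 with |R(x)|<1.
x=-0.75: |R|=0.3478
R=−1: 1+4/5x = −1+1/5x ⇒ -3/5x=2 ⇒ x=2/(-3/5)=-3.3333
Confirm numerically:
  x=-3.191: |R|=0.94787 <1
  x=-2.322: |R|=0.58563 <1
  x=-1.906: |R|=0.37996 <1
  x=-3.845: |R|=1.17354 >1
  x=-3.523: |R|=1.06676 >1
Stable set (-3.3333, 0).

z* = -3.3333.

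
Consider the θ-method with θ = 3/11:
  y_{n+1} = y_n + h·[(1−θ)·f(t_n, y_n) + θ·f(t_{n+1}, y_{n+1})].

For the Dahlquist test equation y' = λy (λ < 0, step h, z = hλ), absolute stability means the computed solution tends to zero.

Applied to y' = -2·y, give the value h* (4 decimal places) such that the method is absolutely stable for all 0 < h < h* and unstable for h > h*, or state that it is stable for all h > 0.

On y'=λy, z=hλ:
  y_{n+1} = y_n + z·[8/11·y_n + 3/11·y_{n+1}] ⇒ (1 − 3/11z)y_{n+1} = (1 + 8/11z)y_n
  so R(z) = (1 + 8/11z)/(1 − 3/11z).

Find x<0 with |R(x)|<1.
x=-0.85: |R|=0.3100
R=−1: 1+8/11x = −1+3/11x ⇒ -5/11x=2 ⇒ x=2/(-5/11)=-4.4000
Confirm numerically:
  x=-4.184: |R|=0.95414 <1
  x=-3.970: |R|=0.90615 <1
  x=-2.932: |R|=0.62922 <1
  x=-2.152: |R|=0.35610 <1
  x=-4.936: |R|=1.10384 >1
  x=-4.685: |R|=1.05687 >1
  x=-4.428: |R|=1.00577 >1
Stable set (-4.4000, 0).

(-4.4000,0); λ=-2 ⇒ h* = (22/5)/2 = 2.2000.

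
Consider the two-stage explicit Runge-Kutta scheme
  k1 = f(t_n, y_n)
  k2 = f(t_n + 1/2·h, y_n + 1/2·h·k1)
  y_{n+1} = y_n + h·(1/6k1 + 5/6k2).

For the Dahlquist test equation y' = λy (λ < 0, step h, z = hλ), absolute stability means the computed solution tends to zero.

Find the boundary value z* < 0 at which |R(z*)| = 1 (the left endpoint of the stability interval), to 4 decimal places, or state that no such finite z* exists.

On y'=λy, z=hλ:
  k1=λy_n ⇒ h·k1=z·y_n;  k2=λ(1+1/2z)y_n ⇒ h·k2=z(1+1/2z)y_n
  y_{n+1}/y_n = 1 + 1/6z + 5/6z(1+1/2z) = 1 + z + 5/12z²
  Hence R(z) = 1 + z + 5/12z².

Solve |R(x)|<1 on ℝ⁻.
x=-0.86: |R|=0.4482
R=1: x+5/12x²=0 ⇒ x=−12/5=-2.4000; min R=1−1/(4·5/12)=0.4000>−1
Confirm numerically:
  x=-2.288: |R|=0.89323 <1
  x=-2.185: |R|=0.80426 <1
  x=-1.663: |R|=0.48932 <1
  x=-2.882: |R|=1.57880 >1
  x=-2.721: |R|=1.36393 >1
Stable set (-2.4000, 0).

left endpoint -2.4000.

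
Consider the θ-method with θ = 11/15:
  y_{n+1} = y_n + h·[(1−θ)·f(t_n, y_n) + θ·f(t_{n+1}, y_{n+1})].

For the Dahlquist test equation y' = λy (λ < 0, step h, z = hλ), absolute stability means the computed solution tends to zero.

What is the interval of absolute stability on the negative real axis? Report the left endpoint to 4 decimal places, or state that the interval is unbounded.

Set f=λy, z=hλ:
  y_{n+1} = y_n + z·[4/15·y_n + 11/15·y_{n+1}] ⇒ (1 − 11/15z)y_{n+1} = (1 + 4/15z)y_n
  R(z) = (1 + 4/15z)/(1 − 11/15z).

Solve |R(x)|<1 on ℝ⁻.
x=-0.35: |R|=0.7215
x=-2: |R|=0.1892
x=-10: |R|=0.2000
x=-100: |R|=0.3453
θ=11/15≥1/2 ⇒ |1+4/15x|<|1−11/15x| ∀x<0 ⇒ unbounded interval.

(−∞, 0) — no finite endpoint.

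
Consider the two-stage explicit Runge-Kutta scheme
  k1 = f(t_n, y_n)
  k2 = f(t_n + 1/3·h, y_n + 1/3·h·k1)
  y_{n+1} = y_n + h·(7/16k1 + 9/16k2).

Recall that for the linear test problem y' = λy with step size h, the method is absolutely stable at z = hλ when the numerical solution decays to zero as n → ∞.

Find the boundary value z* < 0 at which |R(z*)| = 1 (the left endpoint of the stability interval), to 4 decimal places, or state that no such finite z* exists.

z* = -5.3333.

On y'=λy, z=hλ:
  k1=λy_n ⇒ h·k1=z·y_n;  k2=λ(1+1/3z)y_n ⇒ h·k2=z(1+1/3z)y_n
  y_{n+1}/y_n = 1 + 7/16z + 9/16z(1+1/3z) = 1 + z + 3/16z²
  so R(z) = 1 + z + 3/16z².

Solve |R(x)|<1 on ℝ⁻.
x=-1.35: |R|=0.0083
R=1: x+3/16x²=0 ⇒ x=−16/3=-5.3333; min R=1−1/(4·3/16)=-0.3333>−1
Confirm numerically:
  x=-4.674: |R|=0.42218 <1
  x=-4.060: |R|=0.03068 <1
  x=-3.958: |R|=0.02067 <1
  x=-3.418: |R|=0.22749 <1
  x=-5.784: |R|=1.48875 >1
  x=-5.542: |R|=1.21683 >1
  x=-5.396: |R|=1.06340 >1
Stable set (-5.3333, 0).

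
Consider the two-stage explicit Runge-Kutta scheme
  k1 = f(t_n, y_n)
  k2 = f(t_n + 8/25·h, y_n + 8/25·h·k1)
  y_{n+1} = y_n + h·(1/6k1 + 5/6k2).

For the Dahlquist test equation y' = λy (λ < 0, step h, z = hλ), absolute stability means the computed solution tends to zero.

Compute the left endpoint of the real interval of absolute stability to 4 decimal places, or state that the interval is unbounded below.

Set f=λy, z=hλ:
  k1=λy_n ⇒ h·k1=z·y_n;  k2=λ(1+8/25z)y_n ⇒ h·k2=z(1+8/25z)y_n
  y_{n+1}/y_n = 1 + 1/6z + 5/6z(1+8/25z) = 1 + z + 4/15z²
  so R(z) = 1 + z + 4/15z².

Solve |R(x)|<1 on ℝ⁻.
x=-0.33: |R|=0.6990
R=1: x+4/15x²=0 ⇒ x=−15/4=-3.7500; min R=1−1/(4·4/15)=0.0625>−1
Confirm numerically:
  x=-3.324: |R|=0.62239 <1
  x=-3.029: |R|=0.41762 <1
  x=-2.190: |R|=0.08896 <1
  x=-4.324: |R|=1.66186 >1
  x=-3.841: |R|=1.09321 >1
So |R|<1 on (-3.7500, 0).

left endpoint -3.7500.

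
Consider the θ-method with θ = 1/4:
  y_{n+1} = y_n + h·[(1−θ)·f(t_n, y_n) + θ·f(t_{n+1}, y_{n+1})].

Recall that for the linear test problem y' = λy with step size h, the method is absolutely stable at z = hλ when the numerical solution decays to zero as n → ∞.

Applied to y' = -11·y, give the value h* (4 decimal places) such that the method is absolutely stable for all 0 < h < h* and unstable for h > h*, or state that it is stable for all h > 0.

Test eqn y'=λy, z=hλ:
  y_{n+1} = y_n + z·[3/4·y_n + 1/4·y_{n+1}] ⇒ (1 − 1/4z)y_{n+1} = (1 + 3/4z)y_n
  so R(z) = (1 + 3/4z)/(1 − 1/4z).

Boundary: |R(x)|=1, x<0.
x=-1.34: |R|=0.0037
R=−1: 1+3/4x = −1+1/4x ⇒ -1/2x=2 ⇒ x=2/(-1/2)=-4.0000
Confirm numerically:
  x=-3.173: |R|=0.76941 <1
  x=-2.897: |R|=0.68015 <1
  x=-2.801: |R|=0.64740 <1
  x=-4.480: |R|=1.11321 >1
  x=-4.300: |R|=1.07229 >1
Stable set (-4.0000, 0).

(-4.0000,0); λ=-11 ⇒ h* = (4)/11 = 0.3636.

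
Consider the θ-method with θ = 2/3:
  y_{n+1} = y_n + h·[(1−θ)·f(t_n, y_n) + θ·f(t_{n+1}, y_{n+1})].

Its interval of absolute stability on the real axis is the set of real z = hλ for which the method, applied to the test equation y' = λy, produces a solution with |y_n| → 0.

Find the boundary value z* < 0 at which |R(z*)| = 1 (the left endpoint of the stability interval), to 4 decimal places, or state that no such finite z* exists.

interval (−∞, 0).

Test eqn y'=λy, z=hλ:
  y_{n+1} = y_n + z·[1/3·y_n + 2/3·y_{n+1}] ⇒ (1 − 2/3z)y_{n+1} = (1 + 1/3z)y_n
  ⇒ R(z) = (1 + 1/3z)/(1 − 2/3z).

Solve |R(x)|<1 on ℝ⁻.
x=-1.38: |R|=0.2813
x=-2: |R|=0.1429
x=-10: |R|=0.3043
x=-100: |R|=0.4778
θ=2/3≥1/2 ⇒ |1+1/3x|<|1−2/3x| ∀x<0 ⇒ unbounded interval.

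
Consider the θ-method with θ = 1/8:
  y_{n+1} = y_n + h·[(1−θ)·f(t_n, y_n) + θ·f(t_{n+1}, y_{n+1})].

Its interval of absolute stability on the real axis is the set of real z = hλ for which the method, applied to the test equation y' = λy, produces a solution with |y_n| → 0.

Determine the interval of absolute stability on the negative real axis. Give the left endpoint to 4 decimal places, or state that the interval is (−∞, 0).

z∈(-2.6667,0).

With y'=λy (z=hλ):
  y_{n+1} = y_n + z·[7/8·y_n + 1/8·y_{n+1}] ⇒ (1 − 1/8z)y_{n+1} = (1 + 7/8z)y_n
  ⇒ R(z) = (1 + 7/8z)/(1 − 1/8z).

Need |R(x)|<1, x<0.
x=-0.62: |R|=0.4246
R=−1: 1+7/8x = −1+1/8x ⇒ -3/4x=2 ⇒ x=2/(-3/4)=-2.6667
Confirm numerically:
  x=-2.413: |R|=0.85384 <1
  x=-2.334: |R|=0.80685 <1
  x=-2.125: |R|=0.67901 <1
  x=-2.096: |R|=0.66086 <1
  x=-2.831: |R|=1.09103 >1
  x=-2.794: |R|=1.07078 >1
  x=-2.690: |R|=1.01310 >1
Stable set (-2.6667, 0).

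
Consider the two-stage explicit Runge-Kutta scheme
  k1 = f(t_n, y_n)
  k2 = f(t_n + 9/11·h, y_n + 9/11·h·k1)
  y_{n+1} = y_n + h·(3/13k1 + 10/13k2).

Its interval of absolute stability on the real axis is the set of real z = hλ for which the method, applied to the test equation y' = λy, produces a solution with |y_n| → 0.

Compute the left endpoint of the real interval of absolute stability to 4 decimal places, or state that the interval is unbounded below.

left endpoint -1.5889.

Test eqn y'=λy, z=hλ:
  k1=λy_n ⇒ h·k1=z·y_n;  k2=λ(1+9/11z)y_n ⇒ h·k2=z(1+9/11z)y_n
  y_{n+1}/y_n = 1 + 3/13z + 10/13z(1+9/11z) = 1 + z + 90/143z²
  ⇒ R(z) = 1 + z + 90/143z².

Boundary: |R(x)|=1, x<0.
x=-1.69: |R|=1.1075
R=1: x+90/143x²=0 ⇒ x=−143/90=-1.5889; min R=1−1/(4·90/143)=0.6028>−1
Confirm numerically:
  x=-1.497: |R|=0.91343 <1
  x=-1.480: |R|=0.89857 <1
  x=-1.056: |R|=0.64583 <1
  x=-1.948: |R|=1.44028 >1
  x=-1.637: |R|=1.04957 >1
Interval (-1.5889, 0).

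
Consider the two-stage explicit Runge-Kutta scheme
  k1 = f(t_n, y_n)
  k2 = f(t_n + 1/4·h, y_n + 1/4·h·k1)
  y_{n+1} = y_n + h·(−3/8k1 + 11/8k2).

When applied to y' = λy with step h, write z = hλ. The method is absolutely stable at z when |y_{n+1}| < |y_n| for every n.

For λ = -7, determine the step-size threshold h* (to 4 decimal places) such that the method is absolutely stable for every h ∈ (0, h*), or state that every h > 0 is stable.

(-2.9091,0); λ=-7 ⇒ h* = (32/11)/7 = 0.4156.

Test eqn y'=λy, z=hλ:
  k1=λy_n ⇒ h·k1=z·y_n;  k2=λ(1+1/4z)y_n ⇒ h·k2=z(1+1/4z)y_n
  y_{n+1}/y_n = 1 − 3/8z + 11/8z(1+1/4z) = 1 + z + 11/32z²
  ⇒ R(z) = 1 + z + 11/32z².

Solve |R(x)|<1 on ℝ⁻.
x=-0.92: |R|=0.3710
R=1: x+11/32x²=0 ⇒ x=−32/11=-2.9091; min R=1−1/(4·11/32)=0.2727>−1
Confirm numerically:
  x=-2.471: |R|=0.62788 <1
  x=-2.412: |R|=0.58785 <1
  x=-2.362: |R|=0.55580 <1
  x=-3.297: |R|=1.43963 >1
  x=-3.107: |R|=1.21137 >1
Stable set (-2.9091, 0).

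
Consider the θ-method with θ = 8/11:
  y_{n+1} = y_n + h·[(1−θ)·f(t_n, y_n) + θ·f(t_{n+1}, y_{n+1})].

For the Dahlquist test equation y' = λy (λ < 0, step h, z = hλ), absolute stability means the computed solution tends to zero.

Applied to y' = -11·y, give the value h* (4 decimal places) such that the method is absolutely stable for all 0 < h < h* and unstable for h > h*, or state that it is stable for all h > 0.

(−∞, 0) — no finite endpoint. Any h>0 works for λ=-11.

On y'=λy, z=hλ:
  y_{n+1} = y_n + z·[3/11·y_n + 8/11·y_{n+1}] ⇒ (1 − 8/11z)y_{n+1} = (1 + 3/11z)y_n
  so R(z) = (1 + 3/11z)/(1 − 8/11z).

Find x<0 with |R(x)|<1.
x=-0.93: |R|=0.4452
x=-2: |R|=0.1852
x=-10: |R|=0.2088
x=-100: |R|=0.3564
θ=8/11≥1/2 ⇒ |1+3/11x|<|1−8/11x| ∀x<0 ⇒ stable on all of ℝ⁻.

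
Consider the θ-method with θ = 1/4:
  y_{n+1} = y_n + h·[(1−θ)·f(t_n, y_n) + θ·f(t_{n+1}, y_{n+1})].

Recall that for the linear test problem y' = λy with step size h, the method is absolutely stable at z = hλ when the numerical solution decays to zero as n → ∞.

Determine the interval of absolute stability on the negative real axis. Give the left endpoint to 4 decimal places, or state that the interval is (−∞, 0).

On y'=λy, z=hλ:
  y_{n+1} = y_n + z·[3/4·y_n + 1/4·y_{n+1}] ⇒ (1 − 1/4z)y_{n+1} = (1 + 3/4z)y_n
  R(z) = (1 + 3/4z)/(1 − 1/4z).

Find x<0 with |R(x)|<1.
x=-1.55: |R|=0.1171
R=−1: 1+3/4x = −1+1/4x ⇒ -1/2x=2 ⇒ x=2/(-1/2)=-4.0000
Confirm numerically:
  x=-3.347: |R|=0.82224 <1
  x=-2.563: |R|=0.56209 <1
  x=-1.963: |R|=0.31679 <1
  x=-1.778: |R|=0.23088 <1
  x=-4.587: |R|=1.13672 >1
  x=-4.229: |R|=1.05566 >1
Interval (-4.0000, 0).

z∈(-4.0000,0).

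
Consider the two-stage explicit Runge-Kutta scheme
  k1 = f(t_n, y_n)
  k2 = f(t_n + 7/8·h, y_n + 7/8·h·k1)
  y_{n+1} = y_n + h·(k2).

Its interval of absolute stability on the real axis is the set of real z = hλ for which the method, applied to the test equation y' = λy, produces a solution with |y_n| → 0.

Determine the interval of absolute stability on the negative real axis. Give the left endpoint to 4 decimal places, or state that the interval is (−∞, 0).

Set f=λy, z=hλ:
  k1=λy_n ⇒ h·k1=z·y_n;  k2=λ(1+7/8z)y_n ⇒ h·k2=z(1+7/8z)y_n
  y_{n+1}/y_n = 1 + z(1+7/8z) = 1 + z + 7/8z²
  so R(z) = 1 + z + 7/8z².

Find x<0 with |R(x)|<1.
x=-0.92: |R|=0.8206
R=1: x+7/8x²=0 ⇒ x=−8/7=-1.1429; min R=1−1/(4·7/8)=0.7143>−1
Confirm numerically:
  x=-0.859: |R|=0.78665 <1
  x=-0.677: |R|=0.72404 <1
  x=-0.581: |R|=0.71437 <1
  x=-0.521: |R|=0.71651 <1
  x=-1.717: |R|=1.86258 >1
  x=-1.507: |R|=1.48017 >1
  x=-1.169: |R|=1.02674 >1
So |R|<1 on (-1.1429, 0).

z∈(-1.1429,0).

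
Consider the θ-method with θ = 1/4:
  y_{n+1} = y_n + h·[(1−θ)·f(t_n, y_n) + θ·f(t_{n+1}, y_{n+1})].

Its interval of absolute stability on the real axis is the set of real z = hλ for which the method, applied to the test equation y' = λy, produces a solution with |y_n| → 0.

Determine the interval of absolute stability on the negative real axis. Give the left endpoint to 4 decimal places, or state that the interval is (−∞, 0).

Set f=λy, z=hλ:
  y_{n+1} = y_n + z·[3/4·y_n + 1/4·y_{n+1}] ⇒ (1 − 1/4z)y_{n+1} = (1 + 3/4z)y_n
  R(z) = (1 + 3/4z)/(1 − 1/4z).

Solve |R(x)|<1 on ℝ⁻.
x=-1.22: |R|=0.0651
R=−1: 1+3/4x = −1+1/4x ⇒ -1/2x=2 ⇒ x=2/(-1/2)=-4.0000
Confirm numerically:
  x=-2.883: |R|=0.67543 <1
  x=-2.719: |R|=0.61869 <1
  x=-2.571: |R|=0.56506 <1
  x=-2.134: |R|=0.39159 <1
  x=-4.454: |R|=1.10740 >1
  x=-4.245: |R|=1.05943 >1
  x=-4.061: |R|=1.01513 >1
Stable set (-4.0000, 0).

z∈(-4.0000,0).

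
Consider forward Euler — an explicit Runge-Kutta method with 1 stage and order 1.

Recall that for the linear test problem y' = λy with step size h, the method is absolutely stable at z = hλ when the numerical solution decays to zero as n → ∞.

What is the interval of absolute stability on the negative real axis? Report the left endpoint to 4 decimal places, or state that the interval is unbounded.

z∈(-2.0000,0).

With y'=λy (z=hλ):
  order 1, 1-stage ⇒ R(z)=1+z
  (e.g. R(-0.73)=0.27000, |R|=0.27000)

Need |R(x)|<1, x<0.
x=-0.73: |R|=0.2700
|R(-2.06)|=1.0600 |R(-1.34)|=0.3400 |R(-1.32)|=0.3200
Bisect:
  x_lo=-2.5296 |R|=1.5296  x_hi=-0.1405 |R|=0.8595
  mid=-1.33508 |R|=0.33508 →hi
  mid=-1.93234 |R|=0.93234 →hi
  mid=-2.23098 |R|=1.23098 →lo
  mid=-2.08166 |R|=1.08166 →lo
  mid=-2.00700 |R|=1.00700 →lo
  mid=-1.96967 |R|=0.96967 →hi
  mid=-1.98834 |R|=0.98834 →hi
  ...
  [-2.00000,-1.99986] ⇒ x*=-2.0000
So |R|<1 on (-2.0000, 0).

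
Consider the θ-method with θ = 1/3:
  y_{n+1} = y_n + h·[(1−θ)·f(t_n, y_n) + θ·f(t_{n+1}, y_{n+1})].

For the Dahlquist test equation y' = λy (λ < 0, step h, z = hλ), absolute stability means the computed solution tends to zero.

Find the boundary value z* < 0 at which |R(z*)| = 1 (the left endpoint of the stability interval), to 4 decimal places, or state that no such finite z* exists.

On y'=λy, z=hλ:
  y_{n+1} = y_n + z·[2/3·y_n + 1/3·y_{n+1}] ⇒ (1 − 1/3z)y_{n+1} = (1 + 2/3z)y_n
  Hence R(z) = (1 + 2/3z)/(1 − 1/3z).

Solve |R(x)|<1 on ℝ⁻.
x=-1.31: |R|=0.0882
R=−1: 1+2/3x = −1+1/3x ⇒ -1/3x=2 ⇒ x=2/(-1/3)=-6.0000
Confirm numerically:
  x=-4.997: |R|=0.87458 <1
  x=-4.262: |R|=0.76067 <1
  x=-4.171: |R|=0.74494 <1
  x=-3.937: |R|=0.70261 <1
  x=-6.572: |R|=1.05976 >1
  x=-6.342: |R|=1.03661 >1
So |R|<1 on (-6.0000, 0).

z* = -6.0000.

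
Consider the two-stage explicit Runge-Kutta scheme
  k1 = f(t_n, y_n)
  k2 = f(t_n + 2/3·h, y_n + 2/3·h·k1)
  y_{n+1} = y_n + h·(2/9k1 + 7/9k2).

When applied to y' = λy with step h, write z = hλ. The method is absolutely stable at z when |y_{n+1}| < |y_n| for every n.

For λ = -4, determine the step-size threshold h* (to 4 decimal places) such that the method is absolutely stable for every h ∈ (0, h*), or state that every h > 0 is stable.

On y'=λy, z=hλ:
  k1=λy_n ⇒ h·k1=z·y_n;  k2=λ(1+2/3z)y_n ⇒ h·k2=z(1+2/3z)y_n
  y_{n+1}/y_n = 1 + 2/9z + 7/9z(1+2/3z) = 1 + z + 14/27z²
  so R(z) = 1 + z + 14/27z².

Boundary: |R(x)|=1, x<0.
x=-1.36: |R|=0.5991
R=1: x+14/27x²=0 ⇒ x=−27/14=-1.9286; min R=1−1/(4·14/27)=0.5179>−1
Confirm numerically:
  x=-1.582: |R|=0.71571 <1
  x=-1.380: |R|=0.60747 <1
  x=-1.072: |R|=0.52387 <1
  x=-0.802: |R|=0.53151 <1
  x=-2.445: |R|=1.65472 >1
  x=-2.114: |R|=1.20326 >1
So |R|<1 on (-1.9286, 0).

(-1.9286,0); λ=-4 ⇒ h* = (27/14)/4 = 0.4821.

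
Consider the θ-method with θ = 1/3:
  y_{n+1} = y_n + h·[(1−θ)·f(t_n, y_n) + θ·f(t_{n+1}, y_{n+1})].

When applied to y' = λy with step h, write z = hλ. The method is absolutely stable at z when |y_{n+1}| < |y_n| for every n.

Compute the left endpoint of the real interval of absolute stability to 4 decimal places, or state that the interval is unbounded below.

z* = -6.0000.

Set f=λy, z=hλ:
  y_{n+1} = y_n + z·[2/3·y_n + 1/3·y_{n+1}] ⇒ (1 − 1/3z)y_{n+1} = (1 + 2/3z)y_n
  Hence R(z) = (1 + 2/3z)/(1 − 1/3z).

Need |R(x)|<1, x<0.
x=-0.54: |R|=0.5424
R=−1: 1+2/3x = −1+1/3x ⇒ -1/3x=2 ⇒ x=2/(-1/3)=-6.0000
Confirm numerically:
  x=-4.531: |R|=0.80494 <1
  x=-3.448: |R|=0.60422 <1
  x=-2.956: |R|=0.48892 <1
  x=-6.351: |R|=1.03754 >1
  x=-6.095: |R|=1.01045 >1
  x=-6.032: |R|=1.00354 >1
Stable set (-6.0000, 0).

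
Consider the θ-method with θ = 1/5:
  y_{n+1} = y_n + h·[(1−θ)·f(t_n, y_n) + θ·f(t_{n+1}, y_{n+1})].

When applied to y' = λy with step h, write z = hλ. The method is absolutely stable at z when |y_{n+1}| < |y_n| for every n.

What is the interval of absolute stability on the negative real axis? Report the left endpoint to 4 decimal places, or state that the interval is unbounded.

Test eqn y'=λy, z=hλ:
  y_{n+1} = y_n + z·[4/5·y_n + 1/5·y_{n+1}] ⇒ (1 − 1/5z)y_{n+1} = (1 + 4/5z)y_n
  so R(z) = (1 + 4/5z)/(1 − 1/5z).

Need |R(x)|<1, x<0.
x=-1.33: |R|=0.0506
R=−1: 1+4/5x = −1+1/5x ⇒ -3/5x=2 ⇒ x=2/(-3/5)=-3.3333
Confirm numerically:
  x=-3.288: |R|=0.98359 <1
  x=-2.586: |R|=0.70446 <1
  x=-2.167: |R|=0.51179 <1
  x=-1.675: |R|=0.25468 <1
  x=-3.815: |R|=1.16393 >1
  x=-3.487: |R|=1.05432 >1
So |R|<1 on (-3.3333, 0).

z∈(-3.3333,0).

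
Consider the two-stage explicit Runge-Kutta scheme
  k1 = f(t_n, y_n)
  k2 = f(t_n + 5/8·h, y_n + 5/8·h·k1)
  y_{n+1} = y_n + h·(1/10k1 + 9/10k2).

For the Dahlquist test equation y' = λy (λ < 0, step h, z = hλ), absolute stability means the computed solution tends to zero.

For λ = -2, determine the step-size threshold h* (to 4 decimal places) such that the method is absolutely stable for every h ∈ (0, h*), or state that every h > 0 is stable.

(-1.7778,0); λ=-2 ⇒ h* = (16/9)/2 = 0.8889.

On y'=λy, z=hλ:
  k1=λy_n ⇒ h·k1=z·y_n;  k2=λ(1+5/8z)y_n ⇒ h·k2=z(1+5/8z)y_n
  y_{n+1}/y_n = 1 + 1/10z + 9/10z(1+5/8z) = 1 + z + 9/16z²
  R(z) = 1 + z + 9/16z².

Find x<0 with |R(x)|<1.
x=-1.71: |R|=0.9348
R=1: x+9/16x²=0 ⇒ x=−16/9=-1.7778; min R=1−1/(4·9/16)=0.5556>−1
Confirm numerically:
  x=-1.580: |R|=0.82423 <1
  x=-1.357: |R|=0.67882 <1
  x=-0.888: |R|=0.55556 <1
  x=-2.279: |R|=1.64254 >1
  x=-2.044: |R|=1.30609 >1
Stable set (-1.7778, 0).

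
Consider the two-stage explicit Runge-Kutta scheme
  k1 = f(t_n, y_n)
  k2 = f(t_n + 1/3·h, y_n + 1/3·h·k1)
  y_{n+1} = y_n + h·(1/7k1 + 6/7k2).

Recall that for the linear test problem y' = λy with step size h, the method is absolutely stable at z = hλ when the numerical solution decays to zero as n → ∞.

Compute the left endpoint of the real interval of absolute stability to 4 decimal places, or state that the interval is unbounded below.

Set f=λy, z=hλ:
  k1=λy_n ⇒ h·k1=z·y_n;  k2=λ(1+1/3z)y_n ⇒ h·k2=z(1+1/3z)y_n
  y_{n+1}/y_n = 1 + 1/7z + 6/7z(1+1/3z) = 1 + z + 2/7z²
  so R(z) = 1 + z + 2/7z².

Need |R(x)|<1, x<0.
x=-1.13: |R|=0.2348
R=1: x+2/7x²=0 ⇒ x=−7/2=-3.5000; min R=1−1/(4·2/7)=0.1250>−1
Confirm numerically:
  x=-3.012: |R|=0.58004 <1
  x=-2.708: |R|=0.38722 <1
  x=-2.040: |R|=0.14903 <1
  x=-4.032: |R|=1.61286 >1
  x=-3.853: |R|=1.38860 >1
  x=-3.779: |R|=1.30124 >1
So |R|<1 on (-3.5000, 0).

z* = -3.5000.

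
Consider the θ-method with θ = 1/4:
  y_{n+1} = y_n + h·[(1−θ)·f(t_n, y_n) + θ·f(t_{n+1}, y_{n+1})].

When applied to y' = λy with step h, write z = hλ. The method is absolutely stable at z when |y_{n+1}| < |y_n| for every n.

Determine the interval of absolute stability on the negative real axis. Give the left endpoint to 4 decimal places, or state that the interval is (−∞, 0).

Test eqn y'=λy, z=hλ:
  y_{n+1} = y_n + z·[3/4·y_n + 1/4·y_{n+1}] ⇒ (1 − 1/4z)y_{n+1} = (1 + 3/4z)y_n
  Hence R(z) = (1 + 3/4z)/(1 − 1/4z).

Boundary: |R(x)|=1, x<0.
x=-1.23: |R|=0.0593
R=−1: 1+3/4x = −1+1/4x ⇒ -1/2x=2 ⇒ x=2/(-1/2)=-4.0000
Confirm numerically:
  x=-3.594: |R|=0.89307 <1
  x=-3.093: |R|=0.74425 <1
  x=-2.438: |R|=0.51476 <1
  x=-4.467: |R|=1.11031 >1
  x=-4.439: |R|=1.10404 >1
Interval (-4.0000, 0).

z∈(-4.0000,0).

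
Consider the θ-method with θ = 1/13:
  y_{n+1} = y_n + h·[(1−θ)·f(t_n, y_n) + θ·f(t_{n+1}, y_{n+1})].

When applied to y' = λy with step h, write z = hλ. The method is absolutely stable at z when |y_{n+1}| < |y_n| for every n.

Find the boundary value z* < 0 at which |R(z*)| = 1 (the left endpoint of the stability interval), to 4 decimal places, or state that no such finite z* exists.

left endpoint -2.3636.

Set f=λy, z=hλ:
  y_{n+1} = y_n + z·[12/13·y_n + 1/13·y_{n+1}] ⇒ (1 − 1/13z)y_{n+1} = (1 + 12/13z)y_n
  Hence R(z) = (1 + 12/13z)/(1 − 1/13z).

Need |R(x)|<1, x<0.
x=-0.44: |R|=0.5744
R=−1: 1+12/13x = −1+1/13x ⇒ -11/13x=2 ⇒ x=2/(-11/13)=-2.3636
Confirm numerically:
  x=-1.355: |R|=0.22710 <1
  x=-1.161: |R|=0.06581 <1
  x=-1.140: |R|=0.04809 <1
  x=-2.604: |R|=1.16944 >1
  x=-2.385: |R|=1.01527 >1
So |R|<1 on (-2.3636, 0).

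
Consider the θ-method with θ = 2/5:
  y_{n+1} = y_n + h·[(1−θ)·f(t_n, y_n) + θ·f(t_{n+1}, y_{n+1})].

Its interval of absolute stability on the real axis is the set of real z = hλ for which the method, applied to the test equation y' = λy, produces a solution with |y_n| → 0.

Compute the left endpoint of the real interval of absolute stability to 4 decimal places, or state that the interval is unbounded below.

left endpoint -10.0000.

Set f=λy, z=hλ:
  y_{n+1} = y_n + z·[3/5·y_n + 2/5·y_{n+1}] ⇒ (1 − 2/5z)y_{n+1} = (1 + 3/5z)y_n
  ⇒ R(z) = (1 + 3/5z)/(1 − 2/5z).

Find x<0 with |R(x)|<1.
x=-1.15: |R|=0.2123
R=−1: 1+3/5x = −1+2/5x ⇒ -1/5x=2 ⇒ x=2/(-1/5)=-10.0000
Confirm numerically:
  x=-9.250: |R|=0.96809 <1
  x=-9.003: |R|=0.95666 <1
  x=-7.625: |R|=0.88272 <1
  x=-7.206: |R|=0.85607 <1
  x=-10.269: |R|=1.01053 >1
  x=-10.067: |R|=1.00267 >1
Interval (-10.0000, 0).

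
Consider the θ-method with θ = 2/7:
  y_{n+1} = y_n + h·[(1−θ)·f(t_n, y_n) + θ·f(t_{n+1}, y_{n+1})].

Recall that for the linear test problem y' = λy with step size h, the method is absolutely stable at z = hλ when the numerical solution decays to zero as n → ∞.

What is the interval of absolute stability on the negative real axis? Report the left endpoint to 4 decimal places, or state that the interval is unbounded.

On y'=λy, z=hλ:
  y_{n+1} = y_n + z·[5/7·y_n + 2/7·y_{n+1}] ⇒ (1 − 2/7z)y_{n+1} = (1 + 5/7z)y_n
  ⇒ R(z) = (1 + 5/7z)/(1 − 2/7z).

Find x<0 with |R(x)|<1.
x=-1.65: |R|=0.1214
R=−1: 1+5/7x = −1+2/7x ⇒ -3/7x=2 ⇒ x=2/(-3/7)=-4.6667
Confirm numerically:
  x=-4.226: |R|=0.91444 <1
  x=-2.277: |R|=0.37952 <1
  x=-2.166: |R|=0.33798 <1
  x=-4.832: |R|=1.02976 >1
  x=-4.780: |R|=1.02053 >1
Interval (-4.6667, 0).

(-4.6667, 0).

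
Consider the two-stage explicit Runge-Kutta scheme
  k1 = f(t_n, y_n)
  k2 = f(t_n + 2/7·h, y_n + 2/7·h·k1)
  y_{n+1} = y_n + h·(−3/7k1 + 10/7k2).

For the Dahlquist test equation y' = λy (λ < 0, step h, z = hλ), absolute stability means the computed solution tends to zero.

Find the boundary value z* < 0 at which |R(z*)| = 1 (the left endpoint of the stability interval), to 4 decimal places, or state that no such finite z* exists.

On y'=λy, z=hλ:
  k1=λy_n ⇒ h·k1=z·y_n;  k2=λ(1+2/7z)y_n ⇒ h·k2=z(1+2/7z)y_n
  y_{n+1}/y_n = 1 − 3/7z + 10/7z(1+2/7z) = 1 + z + 20/49z²
  ⇒ R(z) = 1 + z + 20/49z².

Solve |R(x)|<1 on ℝ⁻.
x=-0.97: |R|=0.4140
R=1: x+20/49x²=0 ⇒ x=−49/20=-2.4500; min R=1−1/(4·20/49)=0.3875>−1
Confirm numerically:
  x=-2.094: |R|=0.69573 <1
  x=-1.832: |R|=0.53789 <1
  x=-1.429: |R|=0.40449 <1
  x=-2.705: |R|=1.28154 >1
  x=-2.576: |R|=1.13248 >1
  x=-2.523: |R|=1.07518 >1
So |R|<1 on (-2.4500, 0).

z* = -2.4500.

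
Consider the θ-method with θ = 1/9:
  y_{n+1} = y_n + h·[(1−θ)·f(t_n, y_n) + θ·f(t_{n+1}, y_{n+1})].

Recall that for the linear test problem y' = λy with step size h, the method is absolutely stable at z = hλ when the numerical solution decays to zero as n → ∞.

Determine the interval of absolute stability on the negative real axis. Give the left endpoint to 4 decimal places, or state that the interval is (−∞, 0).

(-2.5714, 0).

Test eqn y'=λy, z=hλ:
  y_{n+1} = y_n + z·[8/9·y_n + 1/9·y_{n+1}] ⇒ (1 − 1/9z)y_{n+1} = (1 + 8/9z)y_n
  Hence R(z) = (1 + 8/9z)/(1 − 1/9z).

Boundary: |R(x)|=1, x<0.
x=-0.42: |R|=0.5987
R=−1: 1+8/9x = −1+1/9x ⇒ -7/9x=2 ⇒ x=2/(-7/9)=-2.5714
Confirm numerically:
  x=-1.964: |R|=0.61219 <1
  x=-1.758: |R|=0.47072 <1
  x=-1.749: |R|=0.46442 <1
  x=-1.170: |R|=0.03540 <1
  x=-2.844: |R|=1.16109 >1
  x=-2.807: |R|=1.13966 >1
Interval (-2.5714, 0).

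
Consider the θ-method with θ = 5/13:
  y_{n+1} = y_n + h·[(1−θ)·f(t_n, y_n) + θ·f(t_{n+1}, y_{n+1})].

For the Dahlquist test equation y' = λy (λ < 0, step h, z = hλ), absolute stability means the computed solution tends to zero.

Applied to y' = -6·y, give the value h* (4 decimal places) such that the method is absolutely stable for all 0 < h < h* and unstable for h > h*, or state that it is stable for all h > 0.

(-8.6667,0); λ=-6 ⇒ h* = (26/3)/6 = 1.4444.

On y'=λy, z=hλ:
  y_{n+1} = y_n + z·[8/13·y_n + 5/13·y_{n+1}] ⇒ (1 − 5/13z)y_{n+1} = (1 + 8/13z)y_n
  ⇒ R(z) = (1 + 8/13z)/(1 − 5/13z).

Solve |R(x)|<1 on ℝ⁻.
x=-0.56: |R|=0.5392
R=−1: 1+8/13x = −1+5/13x ⇒ -3/13x=2 ⇒ x=2/(-3/13)=-8.6667
Confirm numerically:
  x=-7.130: |R|=0.90524 <1
  x=-4.225: |R|=0.60952 <1
  x=-3.651: |R|=0.51857 <1
  x=-8.997: |R|=1.01709 >1
  x=-8.753: |R|=1.00456 >1
So |R|<1 on (-8.6667, 0).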